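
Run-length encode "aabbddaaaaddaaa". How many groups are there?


Input: aabbddaaaaddaaa
Scanning for consecutive runs:
  Group 1: 'a' x 2 (positions 0-1)
  Group 2: 'b' x 2 (positions 2-3)
  Group 3: 'd' x 2 (positions 4-5)
  Group 4: 'a' x 4 (positions 6-9)
  Group 5: 'd' x 2 (positions 10-11)
  Group 6: 'a' x 3 (positions 12-14)
Total groups: 6

6


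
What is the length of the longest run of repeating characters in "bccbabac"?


Input: "bccbabac"
Scanning for longest run:
  Position 1 ('c'): new char, reset run to 1
  Position 2 ('c'): continues run of 'c', length=2
  Position 3 ('b'): new char, reset run to 1
  Position 4 ('a'): new char, reset run to 1
  Position 5 ('b'): new char, reset run to 1
  Position 6 ('a'): new char, reset run to 1
  Position 7 ('c'): new char, reset run to 1
Longest run: 'c' with length 2

2


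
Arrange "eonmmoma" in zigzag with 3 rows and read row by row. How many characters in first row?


Zigzag "eonmmoma" into 3 rows:
Placing characters:
  'e' => row 0
  'o' => row 1
  'n' => row 2
  'm' => row 1
  'm' => row 0
  'o' => row 1
  'm' => row 2
  'a' => row 1
Rows:
  Row 0: "em"
  Row 1: "omoa"
  Row 2: "nm"
First row length: 2

2


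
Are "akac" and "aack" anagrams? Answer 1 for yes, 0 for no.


Strings: "akac", "aack"
Sorted first:  aack
Sorted second: aack
Sorted forms match => anagrams

1


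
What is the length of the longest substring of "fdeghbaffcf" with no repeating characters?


Input: "fdeghbaffcf"
Sliding window (track last position of each char):
  Position 0 ('f'): window [0,0] length 1 -- new best
  Position 1 ('d'): window [0,1] length 2 -- new best
  Position 2 ('e'): window [0,2] length 3 -- new best
  Position 3 ('g'): window [0,3] length 4 -- new best
  Position 4 ('h'): window [0,4] length 5 -- new best
  Position 5 ('b'): window [0,5] length 6 -- new best
  Position 6 ('a'): window [0,6] length 7 -- new best
  Position 7 ('f'): repeat (last at 0), move window start to 1
  Position 7 ('f'): window [1,7] length 7
  Position 8 ('f'): repeat (last at 7), move window start to 8
  Position 8 ('f'): window [8,8] length 1
  Position 9 ('c'): window [8,9] length 2
  Position 10 ('f'): repeat (last at 8), move window start to 9
  Position 10 ('f'): window [9,10] length 2
Longest substring with no repeats: "fdeghba" with length 7

7


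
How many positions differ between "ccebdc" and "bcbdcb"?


Comparing "ccebdc" and "bcbdcb" position by position:
  Position 0: 'c' vs 'b' => DIFFER
  Position 1: 'c' vs 'c' => same
  Position 2: 'e' vs 'b' => DIFFER
  Position 3: 'b' vs 'd' => DIFFER
  Position 4: 'd' vs 'c' => DIFFER
  Position 5: 'c' vs 'b' => DIFFER
Positions that differ: 5

5


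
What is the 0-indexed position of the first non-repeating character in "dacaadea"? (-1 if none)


Input: dacaadea
Character frequencies:
  'a': 4
  'c': 1
  'd': 2
  'e': 1
Scanning left to right for freq == 1:
  Position 0 ('d'): freq=2, skip
  Position 1 ('a'): freq=4, skip
  Position 2 ('c'): unique! => answer = 2

2


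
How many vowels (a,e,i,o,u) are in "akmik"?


Input: akmik
Checking each character:
  'a' at position 0: vowel (running total: 1)
  'k' at position 1: consonant
  'm' at position 2: consonant
  'i' at position 3: vowel (running total: 2)
  'k' at position 4: consonant
Total vowels: 2

2


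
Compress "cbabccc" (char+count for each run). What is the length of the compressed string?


Input: cbabccc
Runs:
  'c' x 1 => "c1"
  'b' x 1 => "b1"
  'a' x 1 => "a1"
  'b' x 1 => "b1"
  'c' x 3 => "c3"
Compressed: "c1b1a1b1c3"
Compressed length: 10

10


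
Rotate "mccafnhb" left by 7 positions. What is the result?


Input: "mccafnhb", rotate left by 7
First 7 characters: "mccafnh"
Remaining characters: "b"
Concatenate remaining + first: "b" + "mccafnh" = "bmccafnh"

bmccafnh


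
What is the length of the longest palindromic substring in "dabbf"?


Input: "dabbf"
Checking substrings for palindromes:
  [2:4] "bb" (len 2) => palindrome
Longest palindromic substring: "bb" with length 2

2


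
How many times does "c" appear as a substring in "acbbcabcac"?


Searching for "c" in "acbbcabcac"
Scanning each position:
  Position 0: "a" => no
  Position 1: "c" => MATCH
  Position 2: "b" => no
  Position 3: "b" => no
  Position 4: "c" => MATCH
  Position 5: "a" => no
  Position 6: "b" => no
  Position 7: "c" => MATCH
  Position 8: "a" => no
  Position 9: "c" => MATCH
Total occurrences: 4

4


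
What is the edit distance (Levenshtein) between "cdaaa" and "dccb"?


Computing edit distance: "cdaaa" -> "dccb"
DP table:
           d    c    c    b
      0    1    2    3    4
  c   1    1    1    2    3
  d   2    1    2    2    3
  a   3    2    2    3    3
  a   4    3    3    3    4
  a   5    4    4    4    4
Edit distance = dp[5][4] = 4

4


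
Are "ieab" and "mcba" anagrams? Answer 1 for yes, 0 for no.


Strings: "ieab", "mcba"
Sorted first:  abei
Sorted second: abcm
Differ at position 2: 'e' vs 'c' => not anagrams

0


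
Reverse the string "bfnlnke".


Input: bfnlnke
Reading characters right to left:
  Position 6: 'e'
  Position 5: 'k'
  Position 4: 'n'
  Position 3: 'l'
  Position 2: 'n'
  Position 1: 'f'
  Position 0: 'b'
Reversed: eknlnfb

eknlnfb


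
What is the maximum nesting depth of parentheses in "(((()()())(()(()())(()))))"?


Input: "(((()()())(()(()())(()))))"
Tracking depth:
  Position 0 '(': depth becomes 1
  Position 1 '(': depth becomes 2
  Position 2 '(': depth becomes 3
  Position 3 '(': depth becomes 4
  Position 4 ')': depth becomes 3
  Position 5 '(': depth becomes 4
  Position 6 ')': depth becomes 3
  Position 7 '(': depth becomes 4
  Position 8 ')': depth becomes 3
  Position 9 ')': depth becomes 2
  Position 10 '(': depth becomes 3
  Position 11 '(': depth becomes 4
  Position 12 ')': depth becomes 3
  Position 13 '(': depth becomes 4
  Position 14 '(': depth becomes 5
  Position 15 ')': depth becomes 4
  Position 16 '(': depth becomes 5
  Position 17 ')': depth becomes 4
  Position 18 ')': depth becomes 3
  Position 19 '(': depth becomes 4
  Position 20 '(': depth becomes 5
  Position 21 ')': depth becomes 4
  Position 22 ')': depth becomes 3
  Position 23 ')': depth becomes 2
  Position 24 ')': depth becomes 1
  Position 25 ')': depth becomes 0
Maximum depth reached: 5

5


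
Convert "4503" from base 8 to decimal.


Input: "4503" in base 8
Positional expansion:
  Digit '4' (value 4) x 8^3 = 2048
  Digit '5' (value 5) x 8^2 = 320
  Digit '0' (value 0) x 8^1 = 0
  Digit '3' (value 3) x 8^0 = 3
Sum = 2371

2371


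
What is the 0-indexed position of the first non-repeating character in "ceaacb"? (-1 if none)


Input: ceaacb
Character frequencies:
  'a': 2
  'b': 1
  'c': 2
  'e': 1
Scanning left to right for freq == 1:
  Position 0 ('c'): freq=2, skip
  Position 1 ('e'): unique! => answer = 1

1


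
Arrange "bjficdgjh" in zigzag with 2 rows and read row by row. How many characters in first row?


Zigzag "bjficdgjh" into 2 rows:
Placing characters:
  'b' => row 0
  'j' => row 1
  'f' => row 0
  'i' => row 1
  'c' => row 0
  'd' => row 1
  'g' => row 0
  'j' => row 1
  'h' => row 0
Rows:
  Row 0: "bfcgh"
  Row 1: "jidj"
First row length: 5

5


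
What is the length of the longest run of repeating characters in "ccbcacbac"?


Input: "ccbcacbac"
Scanning for longest run:
  Position 1 ('c'): continues run of 'c', length=2
  Position 2 ('b'): new char, reset run to 1
  Position 3 ('c'): new char, reset run to 1
  Position 4 ('a'): new char, reset run to 1
  Position 5 ('c'): new char, reset run to 1
  Position 6 ('b'): new char, reset run to 1
  Position 7 ('a'): new char, reset run to 1
  Position 8 ('c'): new char, reset run to 1
Longest run: 'c' with length 2

2


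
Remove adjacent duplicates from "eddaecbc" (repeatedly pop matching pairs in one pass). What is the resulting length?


Input: eddaecbc
Stack-based adjacent duplicate removal:
  Read 'e': push. Stack: e
  Read 'd': push. Stack: ed
  Read 'd': matches stack top 'd' => pop. Stack: e
  Read 'a': push. Stack: ea
  Read 'e': push. Stack: eae
  Read 'c': push. Stack: eaec
  Read 'b': push. Stack: eaecb
  Read 'c': push. Stack: eaecbc
Final stack: "eaecbc" (length 6)

6


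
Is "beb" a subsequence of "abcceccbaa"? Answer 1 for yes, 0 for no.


Check if "beb" is a subsequence of "abcceccbaa"
Greedy scan:
  Position 0 ('a'): no match needed
  Position 1 ('b'): matches sub[0] = 'b'
  Position 2 ('c'): no match needed
  Position 3 ('c'): no match needed
  Position 4 ('e'): matches sub[1] = 'e'
  Position 5 ('c'): no match needed
  Position 6 ('c'): no match needed
  Position 7 ('b'): matches sub[2] = 'b'
  Position 8 ('a'): no match needed
  Position 9 ('a'): no match needed
All 3 characters matched => is a subsequence

1


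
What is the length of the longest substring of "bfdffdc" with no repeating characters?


Input: "bfdffdc"
Sliding window (track last position of each char):
  Position 0 ('b'): window [0,0] length 1 -- new best
  Position 1 ('f'): window [0,1] length 2 -- new best
  Position 2 ('d'): window [0,2] length 3 -- new best
  Position 3 ('f'): repeat (last at 1), move window start to 2
  Position 3 ('f'): window [2,3] length 2
  Position 4 ('f'): repeat (last at 3), move window start to 4
  Position 4 ('f'): window [4,4] length 1
  Position 5 ('d'): window [4,5] length 2
  Position 6 ('c'): window [4,6] length 3
Longest substring with no repeats: "bfd" with length 3

3


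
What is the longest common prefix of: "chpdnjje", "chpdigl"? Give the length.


Words: chpdnjje, chpdigl
  Position 0: all 'c' => match
  Position 1: all 'h' => match
  Position 2: all 'p' => match
  Position 3: all 'd' => match
  Position 4: ('n', 'i') => mismatch, stop
LCP = "chpd" (length 4)

4


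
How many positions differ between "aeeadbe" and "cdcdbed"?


Comparing "aeeadbe" and "cdcdbed" position by position:
  Position 0: 'a' vs 'c' => DIFFER
  Position 1: 'e' vs 'd' => DIFFER
  Position 2: 'e' vs 'c' => DIFFER
  Position 3: 'a' vs 'd' => DIFFER
  Position 4: 'd' vs 'b' => DIFFER
  Position 5: 'b' vs 'e' => DIFFER
  Position 6: 'e' vs 'd' => DIFFER
Positions that differ: 7

7


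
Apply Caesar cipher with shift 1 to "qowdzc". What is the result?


Caesar cipher: shift "qowdzc" by 1
  'q' (pos 16) + 1 = pos 17 = 'r'
  'o' (pos 14) + 1 = pos 15 = 'p'
  'w' (pos 22) + 1 = pos 23 = 'x'
  'd' (pos 3) + 1 = pos 4 = 'e'
  'z' (pos 25) + 1 = pos 0 = 'a'
  'c' (pos 2) + 1 = pos 3 = 'd'
Result: rpxead

rpxead


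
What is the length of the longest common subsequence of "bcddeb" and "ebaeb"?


LCS of "bcddeb" and "ebaeb"
DP table:
           e    b    a    e    b
      0    0    0    0    0    0
  b   0    0    1    1    1    1
  c   0    0    1    1    1    1
  d   0    0    1    1    1    1
  d   0    0    1    1    1    1
  e   0    1    1    1    2    2
  b   0    1    2    2    2    3
LCS length = dp[6][5] = 3

3


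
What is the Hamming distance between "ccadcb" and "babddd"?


Comparing "ccadcb" and "babddd" position by position:
  Position 0: 'c' vs 'b' => differ
  Position 1: 'c' vs 'a' => differ
  Position 2: 'a' vs 'b' => differ
  Position 3: 'd' vs 'd' => same
  Position 4: 'c' vs 'd' => differ
  Position 5: 'b' vs 'd' => differ
Total differences (Hamming distance): 5

5


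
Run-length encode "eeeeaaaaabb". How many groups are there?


Input: eeeeaaaaabb
Scanning for consecutive runs:
  Group 1: 'e' x 4 (positions 0-3)
  Group 2: 'a' x 5 (positions 4-8)
  Group 3: 'b' x 2 (positions 9-10)
Total groups: 3

3


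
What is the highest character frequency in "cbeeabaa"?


Input: cbeeabaa
Character counts:
  'a': 3
  'b': 2
  'c': 1
  'e': 2
Maximum frequency: 3

3


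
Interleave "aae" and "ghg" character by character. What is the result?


Interleaving "aae" and "ghg":
  Position 0: 'a' from first, 'g' from second => "ag"
  Position 1: 'a' from first, 'h' from second => "ah"
  Position 2: 'e' from first, 'g' from second => "eg"
Result: agaheg

agaheg


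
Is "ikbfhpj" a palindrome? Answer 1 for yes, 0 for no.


Input: ikbfhpj
Reversed: jphfbki
  Compare pos 0 ('i') with pos 6 ('j'): MISMATCH
  Compare pos 1 ('k') with pos 5 ('p'): MISMATCH
  Compare pos 2 ('b') with pos 4 ('h'): MISMATCH
Result: not a palindrome

0


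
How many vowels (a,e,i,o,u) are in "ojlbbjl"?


Input: ojlbbjl
Checking each character:
  'o' at position 0: vowel (running total: 1)
  'j' at position 1: consonant
  'l' at position 2: consonant
  'b' at position 3: consonant
  'b' at position 4: consonant
  'j' at position 5: consonant
  'l' at position 6: consonant
Total vowels: 1

1


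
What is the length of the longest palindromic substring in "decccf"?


Input: "decccf"
Checking substrings for palindromes:
  [2:5] "ccc" (len 3) => palindrome
  [2:4] "cc" (len 2) => palindrome
  [3:5] "cc" (len 2) => palindrome
Longest palindromic substring: "ccc" with length 3

3


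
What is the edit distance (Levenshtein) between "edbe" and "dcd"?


Computing edit distance: "edbe" -> "dcd"
DP table:
           d    c    d
      0    1    2    3
  e   1    1    2    3
  d   2    1    2    2
  b   3    2    2    3
  e   4    3    3    3
Edit distance = dp[4][3] = 3

3


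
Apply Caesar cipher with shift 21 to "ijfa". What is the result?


Caesar cipher: shift "ijfa" by 21
  'i' (pos 8) + 21 = pos 3 = 'd'
  'j' (pos 9) + 21 = pos 4 = 'e'
  'f' (pos 5) + 21 = pos 0 = 'a'
  'a' (pos 0) + 21 = pos 21 = 'v'
Result: deav

deav


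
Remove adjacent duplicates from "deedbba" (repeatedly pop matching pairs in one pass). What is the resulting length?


Input: deedbba
Stack-based adjacent duplicate removal:
  Read 'd': push. Stack: d
  Read 'e': push. Stack: de
  Read 'e': matches stack top 'e' => pop. Stack: d
  Read 'd': matches stack top 'd' => pop. Stack: (empty)
  Read 'b': push. Stack: b
  Read 'b': matches stack top 'b' => pop. Stack: (empty)
  Read 'a': push. Stack: a
Final stack: "a" (length 1)

1


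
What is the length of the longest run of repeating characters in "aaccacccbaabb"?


Input: "aaccacccbaabb"
Scanning for longest run:
  Position 1 ('a'): continues run of 'a', length=2
  Position 2 ('c'): new char, reset run to 1
  Position 3 ('c'): continues run of 'c', length=2
  Position 4 ('a'): new char, reset run to 1
  Position 5 ('c'): new char, reset run to 1
  Position 6 ('c'): continues run of 'c', length=2
  Position 7 ('c'): continues run of 'c', length=3
  Position 8 ('b'): new char, reset run to 1
  Position 9 ('a'): new char, reset run to 1
  Position 10 ('a'): continues run of 'a', length=2
  Position 11 ('b'): new char, reset run to 1
  Position 12 ('b'): continues run of 'b', length=2
Longest run: 'c' with length 3

3


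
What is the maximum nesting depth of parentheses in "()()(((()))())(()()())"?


Input: "()()(((()))())(()()())"
Tracking depth:
  Position 0 '(': depth becomes 1
  Position 1 ')': depth becomes 0
  Position 2 '(': depth becomes 1
  Position 3 ')': depth becomes 0
  Position 4 '(': depth becomes 1
  Position 5 '(': depth becomes 2
  Position 6 '(': depth becomes 3
  Position 7 '(': depth becomes 4
  Position 8 ')': depth becomes 3
  Position 9 ')': depth becomes 2
  Position 10 ')': depth becomes 1
  Position 11 '(': depth becomes 2
  Position 12 ')': depth becomes 1
  Position 13 ')': depth becomes 0
  Position 14 '(': depth becomes 1
  Position 15 '(': depth becomes 2
  Position 16 ')': depth becomes 1
  Position 17 '(': depth becomes 2
  Position 18 ')': depth becomes 1
  Position 19 '(': depth becomes 2
  Position 20 ')': depth becomes 1
  Position 21 ')': depth becomes 0
Maximum depth reached: 4

4


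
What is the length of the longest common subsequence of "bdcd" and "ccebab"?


LCS of "bdcd" and "ccebab"
DP table:
           c    c    e    b    a    b
      0    0    0    0    0    0    0
  b   0    0    0    0    1    1    1
  d   0    0    0    0    1    1    1
  c   0    1    1    1    1    1    1
  d   0    1    1    1    1    1    1
LCS length = dp[4][6] = 1

1


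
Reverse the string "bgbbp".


Input: bgbbp
Reading characters right to left:
  Position 4: 'p'
  Position 3: 'b'
  Position 2: 'b'
  Position 1: 'g'
  Position 0: 'b'
Reversed: pbbgb

pbbgb


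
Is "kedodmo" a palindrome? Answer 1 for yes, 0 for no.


Input: kedodmo
Reversed: omdodek
  Compare pos 0 ('k') with pos 6 ('o'): MISMATCH
  Compare pos 1 ('e') with pos 5 ('m'): MISMATCH
  Compare pos 2 ('d') with pos 4 ('d'): match
Result: not a palindrome

0


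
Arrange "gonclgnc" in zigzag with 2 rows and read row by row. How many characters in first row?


Zigzag "gonclgnc" into 2 rows:
Placing characters:
  'g' => row 0
  'o' => row 1
  'n' => row 0
  'c' => row 1
  'l' => row 0
  'g' => row 1
  'n' => row 0
  'c' => row 1
Rows:
  Row 0: "gnln"
  Row 1: "ocgc"
First row length: 4

4


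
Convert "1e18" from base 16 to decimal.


Input: "1e18" in base 16
Positional expansion:
  Digit '1' (value 1) x 16^3 = 4096
  Digit 'e' (value 14) x 16^2 = 3584
  Digit '1' (value 1) x 16^1 = 16
  Digit '8' (value 8) x 16^0 = 8
Sum = 7704

7704


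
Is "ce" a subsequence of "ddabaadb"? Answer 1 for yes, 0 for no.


Check if "ce" is a subsequence of "ddabaadb"
Greedy scan:
  Position 0 ('d'): no match needed
  Position 1 ('d'): no match needed
  Position 2 ('a'): no match needed
  Position 3 ('b'): no match needed
  Position 4 ('a'): no match needed
  Position 5 ('a'): no match needed
  Position 6 ('d'): no match needed
  Position 7 ('b'): no match needed
Only matched 0/2 characters => not a subsequence

0


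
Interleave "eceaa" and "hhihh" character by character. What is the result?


Interleaving "eceaa" and "hhihh":
  Position 0: 'e' from first, 'h' from second => "eh"
  Position 1: 'c' from first, 'h' from second => "ch"
  Position 2: 'e' from first, 'i' from second => "ei"
  Position 3: 'a' from first, 'h' from second => "ah"
  Position 4: 'a' from first, 'h' from second => "ah"
Result: ehcheiahah

ehcheiahah


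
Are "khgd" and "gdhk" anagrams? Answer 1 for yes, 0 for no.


Strings: "khgd", "gdhk"
Sorted first:  dghk
Sorted second: dghk
Sorted forms match => anagrams

1


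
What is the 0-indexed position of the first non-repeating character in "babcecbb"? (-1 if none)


Input: babcecbb
Character frequencies:
  'a': 1
  'b': 4
  'c': 2
  'e': 1
Scanning left to right for freq == 1:
  Position 0 ('b'): freq=4, skip
  Position 1 ('a'): unique! => answer = 1

1


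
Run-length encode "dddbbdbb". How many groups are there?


Input: dddbbdbb
Scanning for consecutive runs:
  Group 1: 'd' x 3 (positions 0-2)
  Group 2: 'b' x 2 (positions 3-4)
  Group 3: 'd' x 1 (positions 5-5)
  Group 4: 'b' x 2 (positions 6-7)
Total groups: 4

4


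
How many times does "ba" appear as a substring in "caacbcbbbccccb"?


Searching for "ba" in "caacbcbbbccccb"
Scanning each position:
  Position 0: "ca" => no
  Position 1: "aa" => no
  Position 2: "ac" => no
  Position 3: "cb" => no
  Position 4: "bc" => no
  Position 5: "cb" => no
  Position 6: "bb" => no
  Position 7: "bb" => no
  Position 8: "bc" => no
  Position 9: "cc" => no
  Position 10: "cc" => no
  Position 11: "cc" => no
  Position 12: "cb" => no
Total occurrences: 0

0


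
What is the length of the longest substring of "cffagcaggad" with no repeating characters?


Input: "cffagcaggad"
Sliding window (track last position of each char):
  Position 0 ('c'): window [0,0] length 1 -- new best
  Position 1 ('f'): window [0,1] length 2 -- new best
  Position 2 ('f'): repeat (last at 1), move window start to 2
  Position 2 ('f'): window [2,2] length 1
  Position 3 ('a'): window [2,3] length 2
  Position 4 ('g'): window [2,4] length 3 -- new best
  Position 5 ('c'): window [2,5] length 4 -- new best
  Position 6 ('a'): repeat (last at 3), move window start to 4
  Position 6 ('a'): window [4,6] length 3
  Position 7 ('g'): repeat (last at 4), move window start to 5
  Position 7 ('g'): window [5,7] length 3
  Position 8 ('g'): repeat (last at 7), move window start to 8
  Position 8 ('g'): window [8,8] length 1
  Position 9 ('a'): window [8,9] length 2
  Position 10 ('d'): window [8,10] length 3
Longest substring with no repeats: "fagc" with length 4

4


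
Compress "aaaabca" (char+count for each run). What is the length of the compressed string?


Input: aaaabca
Runs:
  'a' x 4 => "a4"
  'b' x 1 => "b1"
  'c' x 1 => "c1"
  'a' x 1 => "a1"
Compressed: "a4b1c1a1"
Compressed length: 8

8


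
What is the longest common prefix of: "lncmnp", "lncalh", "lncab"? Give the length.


Words: lncmnp, lncalh, lncab
  Position 0: all 'l' => match
  Position 1: all 'n' => match
  Position 2: all 'c' => match
  Position 3: ('m', 'a', 'a') => mismatch, stop
LCP = "lnc" (length 3)

3


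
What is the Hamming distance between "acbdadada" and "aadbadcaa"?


Comparing "acbdadada" and "aadbadcaa" position by position:
  Position 0: 'a' vs 'a' => same
  Position 1: 'c' vs 'a' => differ
  Position 2: 'b' vs 'd' => differ
  Position 3: 'd' vs 'b' => differ
  Position 4: 'a' vs 'a' => same
  Position 5: 'd' vs 'd' => same
  Position 6: 'a' vs 'c' => differ
  Position 7: 'd' vs 'a' => differ
  Position 8: 'a' vs 'a' => same
Total differences (Hamming distance): 5

5


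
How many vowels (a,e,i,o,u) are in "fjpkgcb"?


Input: fjpkgcb
Checking each character:
  'f' at position 0: consonant
  'j' at position 1: consonant
  'p' at position 2: consonant
  'k' at position 3: consonant
  'g' at position 4: consonant
  'c' at position 5: consonant
  'b' at position 6: consonant
Total vowels: 0

0


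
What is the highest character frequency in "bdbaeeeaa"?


Input: bdbaeeeaa
Character counts:
  'a': 3
  'b': 2
  'd': 1
  'e': 3
Maximum frequency: 3

3


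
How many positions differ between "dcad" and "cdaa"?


Comparing "dcad" and "cdaa" position by position:
  Position 0: 'd' vs 'c' => DIFFER
  Position 1: 'c' vs 'd' => DIFFER
  Position 2: 'a' vs 'a' => same
  Position 3: 'd' vs 'a' => DIFFER
Positions that differ: 3

3


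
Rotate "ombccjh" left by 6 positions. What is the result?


Input: "ombccjh", rotate left by 6
First 6 characters: "ombccj"
Remaining characters: "h"
Concatenate remaining + first: "h" + "ombccj" = "hombccj"

hombccj


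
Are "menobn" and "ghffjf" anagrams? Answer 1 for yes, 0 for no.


Strings: "menobn", "ghffjf"
Sorted first:  bemnno
Sorted second: fffghj
Differ at position 0: 'b' vs 'f' => not anagrams

0


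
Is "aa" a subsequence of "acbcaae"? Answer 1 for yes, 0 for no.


Check if "aa" is a subsequence of "acbcaae"
Greedy scan:
  Position 0 ('a'): matches sub[0] = 'a'
  Position 1 ('c'): no match needed
  Position 2 ('b'): no match needed
  Position 3 ('c'): no match needed
  Position 4 ('a'): matches sub[1] = 'a'
  Position 5 ('a'): no match needed
  Position 6 ('e'): no match needed
All 2 characters matched => is a subsequence

1


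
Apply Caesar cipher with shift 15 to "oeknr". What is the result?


Caesar cipher: shift "oeknr" by 15
  'o' (pos 14) + 15 = pos 3 = 'd'
  'e' (pos 4) + 15 = pos 19 = 't'
  'k' (pos 10) + 15 = pos 25 = 'z'
  'n' (pos 13) + 15 = pos 2 = 'c'
  'r' (pos 17) + 15 = pos 6 = 'g'
Result: dtzcg

dtzcg


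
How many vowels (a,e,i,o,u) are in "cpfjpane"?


Input: cpfjpane
Checking each character:
  'c' at position 0: consonant
  'p' at position 1: consonant
  'f' at position 2: consonant
  'j' at position 3: consonant
  'p' at position 4: consonant
  'a' at position 5: vowel (running total: 1)
  'n' at position 6: consonant
  'e' at position 7: vowel (running total: 2)
Total vowels: 2

2


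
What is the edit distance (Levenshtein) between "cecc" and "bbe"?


Computing edit distance: "cecc" -> "bbe"
DP table:
           b    b    e
      0    1    2    3
  c   1    1    2    3
  e   2    2    2    2
  c   3    3    3    3
  c   4    4    4    4
Edit distance = dp[4][3] = 4

4


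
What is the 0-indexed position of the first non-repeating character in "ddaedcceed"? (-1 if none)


Input: ddaedcceed
Character frequencies:
  'a': 1
  'c': 2
  'd': 4
  'e': 3
Scanning left to right for freq == 1:
  Position 0 ('d'): freq=4, skip
  Position 1 ('d'): freq=4, skip
  Position 2 ('a'): unique! => answer = 2

2


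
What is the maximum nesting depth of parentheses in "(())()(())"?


Input: "(())()(())"
Tracking depth:
  Position 0 '(': depth becomes 1
  Position 1 '(': depth becomes 2
  Position 2 ')': depth becomes 1
  Position 3 ')': depth becomes 0
  Position 4 '(': depth becomes 1
  Position 5 ')': depth becomes 0
  Position 6 '(': depth becomes 1
  Position 7 '(': depth becomes 2
  Position 8 ')': depth becomes 1
  Position 9 ')': depth becomes 0
Maximum depth reached: 2

2


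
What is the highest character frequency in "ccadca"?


Input: ccadca
Character counts:
  'a': 2
  'c': 3
  'd': 1
Maximum frequency: 3

3


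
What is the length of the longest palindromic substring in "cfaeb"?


Input: "cfaeb"
Checking substrings for palindromes:
  No multi-char palindromic substrings found
Longest palindromic substring: "c" with length 1

1


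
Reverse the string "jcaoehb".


Input: jcaoehb
Reading characters right to left:
  Position 6: 'b'
  Position 5: 'h'
  Position 4: 'e'
  Position 3: 'o'
  Position 2: 'a'
  Position 1: 'c'
  Position 0: 'j'
Reversed: bheoacj

bheoacj


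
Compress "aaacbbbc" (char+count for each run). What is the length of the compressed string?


Input: aaacbbbc
Runs:
  'a' x 3 => "a3"
  'c' x 1 => "c1"
  'b' x 3 => "b3"
  'c' x 1 => "c1"
Compressed: "a3c1b3c1"
Compressed length: 8

8


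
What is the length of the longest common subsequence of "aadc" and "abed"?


LCS of "aadc" and "abed"
DP table:
           a    b    e    d
      0    0    0    0    0
  a   0    1    1    1    1
  a   0    1    1    1    1
  d   0    1    1    1    2
  c   0    1    1    1    2
LCS length = dp[4][4] = 2

2


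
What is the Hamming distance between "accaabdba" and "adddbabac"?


Comparing "accaabdba" and "adddbabac" position by position:
  Position 0: 'a' vs 'a' => same
  Position 1: 'c' vs 'd' => differ
  Position 2: 'c' vs 'd' => differ
  Position 3: 'a' vs 'd' => differ
  Position 4: 'a' vs 'b' => differ
  Position 5: 'b' vs 'a' => differ
  Position 6: 'd' vs 'b' => differ
  Position 7: 'b' vs 'a' => differ
  Position 8: 'a' vs 'c' => differ
Total differences (Hamming distance): 8

8


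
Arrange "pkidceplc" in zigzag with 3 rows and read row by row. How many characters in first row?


Zigzag "pkidceplc" into 3 rows:
Placing characters:
  'p' => row 0
  'k' => row 1
  'i' => row 2
  'd' => row 1
  'c' => row 0
  'e' => row 1
  'p' => row 2
  'l' => row 1
  'c' => row 0
Rows:
  Row 0: "pcc"
  Row 1: "kdel"
  Row 2: "ip"
First row length: 3

3


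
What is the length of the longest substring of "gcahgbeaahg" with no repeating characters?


Input: "gcahgbeaahg"
Sliding window (track last position of each char):
  Position 0 ('g'): window [0,0] length 1 -- new best
  Position 1 ('c'): window [0,1] length 2 -- new best
  Position 2 ('a'): window [0,2] length 3 -- new best
  Position 3 ('h'): window [0,3] length 4 -- new best
  Position 4 ('g'): repeat (last at 0), move window start to 1
  Position 4 ('g'): window [1,4] length 4
  Position 5 ('b'): window [1,5] length 5 -- new best
  Position 6 ('e'): window [1,6] length 6 -- new best
  Position 7 ('a'): repeat (last at 2), move window start to 3
  Position 7 ('a'): window [3,7] length 5
  Position 8 ('a'): repeat (last at 7), move window start to 8
  Position 8 ('a'): window [8,8] length 1
  Position 9 ('h'): window [8,9] length 2
  Position 10 ('g'): window [8,10] length 3
Longest substring with no repeats: "cahgbe" with length 6

6


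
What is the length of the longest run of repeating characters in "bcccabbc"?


Input: "bcccabbc"
Scanning for longest run:
  Position 1 ('c'): new char, reset run to 1
  Position 2 ('c'): continues run of 'c', length=2
  Position 3 ('c'): continues run of 'c', length=3
  Position 4 ('a'): new char, reset run to 1
  Position 5 ('b'): new char, reset run to 1
  Position 6 ('b'): continues run of 'b', length=2
  Position 7 ('c'): new char, reset run to 1
Longest run: 'c' with length 3

3


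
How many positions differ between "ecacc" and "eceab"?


Comparing "ecacc" and "eceab" position by position:
  Position 0: 'e' vs 'e' => same
  Position 1: 'c' vs 'c' => same
  Position 2: 'a' vs 'e' => DIFFER
  Position 3: 'c' vs 'a' => DIFFER
  Position 4: 'c' vs 'b' => DIFFER
Positions that differ: 3

3


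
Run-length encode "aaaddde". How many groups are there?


Input: aaaddde
Scanning for consecutive runs:
  Group 1: 'a' x 3 (positions 0-2)
  Group 2: 'd' x 3 (positions 3-5)
  Group 3: 'e' x 1 (positions 6-6)
Total groups: 3

3


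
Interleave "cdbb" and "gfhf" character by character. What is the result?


Interleaving "cdbb" and "gfhf":
  Position 0: 'c' from first, 'g' from second => "cg"
  Position 1: 'd' from first, 'f' from second => "df"
  Position 2: 'b' from first, 'h' from second => "bh"
  Position 3: 'b' from first, 'f' from second => "bf"
Result: cgdfbhbf

cgdfbhbf


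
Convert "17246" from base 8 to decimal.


Input: "17246" in base 8
Positional expansion:
  Digit '1' (value 1) x 8^4 = 4096
  Digit '7' (value 7) x 8^3 = 3584
  Digit '2' (value 2) x 8^2 = 128
  Digit '4' (value 4) x 8^1 = 32
  Digit '6' (value 6) x 8^0 = 6
Sum = 7846

7846


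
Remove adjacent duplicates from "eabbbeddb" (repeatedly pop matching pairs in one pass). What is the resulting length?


Input: eabbbeddb
Stack-based adjacent duplicate removal:
  Read 'e': push. Stack: e
  Read 'a': push. Stack: ea
  Read 'b': push. Stack: eab
  Read 'b': matches stack top 'b' => pop. Stack: ea
  Read 'b': push. Stack: eab
  Read 'e': push. Stack: eabe
  Read 'd': push. Stack: eabed
  Read 'd': matches stack top 'd' => pop. Stack: eabe
  Read 'b': push. Stack: eabeb
Final stack: "eabeb" (length 5)

5


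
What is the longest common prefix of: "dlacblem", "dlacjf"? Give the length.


Words: dlacblem, dlacjf
  Position 0: all 'd' => match
  Position 1: all 'l' => match
  Position 2: all 'a' => match
  Position 3: all 'c' => match
  Position 4: ('b', 'j') => mismatch, stop
LCP = "dlac" (length 4)

4


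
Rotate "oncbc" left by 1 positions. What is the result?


Input: "oncbc", rotate left by 1
First 1 characters: "o"
Remaining characters: "ncbc"
Concatenate remaining + first: "ncbc" + "o" = "ncbco"

ncbco


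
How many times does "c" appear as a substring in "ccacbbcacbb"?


Searching for "c" in "ccacbbcacbb"
Scanning each position:
  Position 0: "c" => MATCH
  Position 1: "c" => MATCH
  Position 2: "a" => no
  Position 3: "c" => MATCH
  Position 4: "b" => no
  Position 5: "b" => no
  Position 6: "c" => MATCH
  Position 7: "a" => no
  Position 8: "c" => MATCH
  Position 9: "b" => no
  Position 10: "b" => no
Total occurrences: 5

5


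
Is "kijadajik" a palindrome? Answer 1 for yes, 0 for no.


Input: kijadajik
Reversed: kijadajik
  Compare pos 0 ('k') with pos 8 ('k'): match
  Compare pos 1 ('i') with pos 7 ('i'): match
  Compare pos 2 ('j') with pos 6 ('j'): match
  Compare pos 3 ('a') with pos 5 ('a'): match
Result: palindrome

1


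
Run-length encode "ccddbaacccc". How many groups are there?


Input: ccddbaacccc
Scanning for consecutive runs:
  Group 1: 'c' x 2 (positions 0-1)
  Group 2: 'd' x 2 (positions 2-3)
  Group 3: 'b' x 1 (positions 4-4)
  Group 4: 'a' x 2 (positions 5-6)
  Group 5: 'c' x 4 (positions 7-10)
Total groups: 5

5


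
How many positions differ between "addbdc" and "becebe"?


Comparing "addbdc" and "becebe" position by position:
  Position 0: 'a' vs 'b' => DIFFER
  Position 1: 'd' vs 'e' => DIFFER
  Position 2: 'd' vs 'c' => DIFFER
  Position 3: 'b' vs 'e' => DIFFER
  Position 4: 'd' vs 'b' => DIFFER
  Position 5: 'c' vs 'e' => DIFFER
Positions that differ: 6

6


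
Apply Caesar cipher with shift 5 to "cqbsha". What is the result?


Caesar cipher: shift "cqbsha" by 5
  'c' (pos 2) + 5 = pos 7 = 'h'
  'q' (pos 16) + 5 = pos 21 = 'v'
  'b' (pos 1) + 5 = pos 6 = 'g'
  's' (pos 18) + 5 = pos 23 = 'x'
  'h' (pos 7) + 5 = pos 12 = 'm'
  'a' (pos 0) + 5 = pos 5 = 'f'
Result: hvgxmf

hvgxmf


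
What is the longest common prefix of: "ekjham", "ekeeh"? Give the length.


Words: ekjham, ekeeh
  Position 0: all 'e' => match
  Position 1: all 'k' => match
  Position 2: ('j', 'e') => mismatch, stop
LCP = "ek" (length 2)

2


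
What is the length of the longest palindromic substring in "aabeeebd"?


Input: "aabeeebd"
Checking substrings for palindromes:
  [2:7] "beeeb" (len 5) => palindrome
  [3:6] "eee" (len 3) => palindrome
  [0:2] "aa" (len 2) => palindrome
  [3:5] "ee" (len 2) => palindrome
  [4:6] "ee" (len 2) => palindrome
Longest palindromic substring: "beeeb" with length 5

5


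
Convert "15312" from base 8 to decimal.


Input: "15312" in base 8
Positional expansion:
  Digit '1' (value 1) x 8^4 = 4096
  Digit '5' (value 5) x 8^3 = 2560
  Digit '3' (value 3) x 8^2 = 192
  Digit '1' (value 1) x 8^1 = 8
  Digit '2' (value 2) x 8^0 = 2
Sum = 6858

6858


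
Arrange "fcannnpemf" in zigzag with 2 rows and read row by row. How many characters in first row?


Zigzag "fcannnpemf" into 2 rows:
Placing characters:
  'f' => row 0
  'c' => row 1
  'a' => row 0
  'n' => row 1
  'n' => row 0
  'n' => row 1
  'p' => row 0
  'e' => row 1
  'm' => row 0
  'f' => row 1
Rows:
  Row 0: "fanpm"
  Row 1: "cnnef"
First row length: 5

5


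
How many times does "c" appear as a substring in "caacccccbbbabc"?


Searching for "c" in "caacccccbbbabc"
Scanning each position:
  Position 0: "c" => MATCH
  Position 1: "a" => no
  Position 2: "a" => no
  Position 3: "c" => MATCH
  Position 4: "c" => MATCH
  Position 5: "c" => MATCH
  Position 6: "c" => MATCH
  Position 7: "c" => MATCH
  Position 8: "b" => no
  Position 9: "b" => no
  Position 10: "b" => no
  Position 11: "a" => no
  Position 12: "b" => no
  Position 13: "c" => MATCH
Total occurrences: 7

7


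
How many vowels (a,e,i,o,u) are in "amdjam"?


Input: amdjam
Checking each character:
  'a' at position 0: vowel (running total: 1)
  'm' at position 1: consonant
  'd' at position 2: consonant
  'j' at position 3: consonant
  'a' at position 4: vowel (running total: 2)
  'm' at position 5: consonant
Total vowels: 2

2


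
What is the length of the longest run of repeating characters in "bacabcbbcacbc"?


Input: "bacabcbbcacbc"
Scanning for longest run:
  Position 1 ('a'): new char, reset run to 1
  Position 2 ('c'): new char, reset run to 1
  Position 3 ('a'): new char, reset run to 1
  Position 4 ('b'): new char, reset run to 1
  Position 5 ('c'): new char, reset run to 1
  Position 6 ('b'): new char, reset run to 1
  Position 7 ('b'): continues run of 'b', length=2
  Position 8 ('c'): new char, reset run to 1
  Position 9 ('a'): new char, reset run to 1
  Position 10 ('c'): new char, reset run to 1
  Position 11 ('b'): new char, reset run to 1
  Position 12 ('c'): new char, reset run to 1
Longest run: 'b' with length 2

2


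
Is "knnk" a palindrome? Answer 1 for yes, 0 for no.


Input: knnk
Reversed: knnk
  Compare pos 0 ('k') with pos 3 ('k'): match
  Compare pos 1 ('n') with pos 2 ('n'): match
Result: palindrome

1


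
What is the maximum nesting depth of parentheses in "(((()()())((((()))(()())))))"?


Input: "(((()()())((((()))(()())))))"
Tracking depth:
  Position 0 '(': depth becomes 1
  Position 1 '(': depth becomes 2
  Position 2 '(': depth becomes 3
  Position 3 '(': depth becomes 4
  Position 4 ')': depth becomes 3
  Position 5 '(': depth becomes 4
  Position 6 ')': depth becomes 3
  Position 7 '(': depth becomes 4
  Position 8 ')': depth becomes 3
  Position 9 ')': depth becomes 2
  Position 10 '(': depth becomes 3
  Position 11 '(': depth becomes 4
  Position 12 '(': depth becomes 5
  Position 13 '(': depth becomes 6
  Position 14 '(': depth becomes 7
  Position 15 ')': depth becomes 6
  Position 16 ')': depth becomes 5
  Position 17 ')': depth becomes 4
  Position 18 '(': depth becomes 5
  Position 19 '(': depth becomes 6
  Position 20 ')': depth becomes 5
  Position 21 '(': depth becomes 6
  Position 22 ')': depth becomes 5
  Position 23 ')': depth becomes 4
  Position 24 ')': depth becomes 3
  Position 25 ')': depth becomes 2
  Position 26 ')': depth becomes 1
  Position 27 ')': depth becomes 0
Maximum depth reached: 7

7


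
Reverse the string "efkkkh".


Input: efkkkh
Reading characters right to left:
  Position 5: 'h'
  Position 4: 'k'
  Position 3: 'k'
  Position 2: 'k'
  Position 1: 'f'
  Position 0: 'e'
Reversed: hkkkfe

hkkkfe


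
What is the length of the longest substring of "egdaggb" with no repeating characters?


Input: "egdaggb"
Sliding window (track last position of each char):
  Position 0 ('e'): window [0,0] length 1 -- new best
  Position 1 ('g'): window [0,1] length 2 -- new best
  Position 2 ('d'): window [0,2] length 3 -- new best
  Position 3 ('a'): window [0,3] length 4 -- new best
  Position 4 ('g'): repeat (last at 1), move window start to 2
  Position 4 ('g'): window [2,4] length 3
  Position 5 ('g'): repeat (last at 4), move window start to 5
  Position 5 ('g'): window [5,5] length 1
  Position 6 ('b'): window [5,6] length 2
Longest substring with no repeats: "egda" with length 4

4


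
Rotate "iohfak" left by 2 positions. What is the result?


Input: "iohfak", rotate left by 2
First 2 characters: "io"
Remaining characters: "hfak"
Concatenate remaining + first: "hfak" + "io" = "hfakio"

hfakio


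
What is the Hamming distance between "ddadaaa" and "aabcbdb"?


Comparing "ddadaaa" and "aabcbdb" position by position:
  Position 0: 'd' vs 'a' => differ
  Position 1: 'd' vs 'a' => differ
  Position 2: 'a' vs 'b' => differ
  Position 3: 'd' vs 'c' => differ
  Position 4: 'a' vs 'b' => differ
  Position 5: 'a' vs 'd' => differ
  Position 6: 'a' vs 'b' => differ
Total differences (Hamming distance): 7

7


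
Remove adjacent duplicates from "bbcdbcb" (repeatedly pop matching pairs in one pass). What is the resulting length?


Input: bbcdbcb
Stack-based adjacent duplicate removal:
  Read 'b': push. Stack: b
  Read 'b': matches stack top 'b' => pop. Stack: (empty)
  Read 'c': push. Stack: c
  Read 'd': push. Stack: cd
  Read 'b': push. Stack: cdb
  Read 'c': push. Stack: cdbc
  Read 'b': push. Stack: cdbcb
Final stack: "cdbcb" (length 5)

5


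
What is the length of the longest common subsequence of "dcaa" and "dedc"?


LCS of "dcaa" and "dedc"
DP table:
           d    e    d    c
      0    0    0    0    0
  d   0    1    1    1    1
  c   0    1    1    1    2
  a   0    1    1    1    2
  a   0    1    1    1    2
LCS length = dp[4][4] = 2

2


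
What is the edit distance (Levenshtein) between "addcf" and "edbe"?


Computing edit distance: "addcf" -> "edbe"
DP table:
           e    d    b    e
      0    1    2    3    4
  a   1    1    2    3    4
  d   2    2    1    2    3
  d   3    3    2    2    3
  c   4    4    3    3    3
  f   5    5    4    4    4
Edit distance = dp[5][4] = 4

4


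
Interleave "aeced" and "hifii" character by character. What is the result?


Interleaving "aeced" and "hifii":
  Position 0: 'a' from first, 'h' from second => "ah"
  Position 1: 'e' from first, 'i' from second => "ei"
  Position 2: 'c' from first, 'f' from second => "cf"
  Position 3: 'e' from first, 'i' from second => "ei"
  Position 4: 'd' from first, 'i' from second => "di"
Result: aheicfeidi

aheicfeidi


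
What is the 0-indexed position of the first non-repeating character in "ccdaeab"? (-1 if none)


Input: ccdaeab
Character frequencies:
  'a': 2
  'b': 1
  'c': 2
  'd': 1
  'e': 1
Scanning left to right for freq == 1:
  Position 0 ('c'): freq=2, skip
  Position 1 ('c'): freq=2, skip
  Position 2 ('d'): unique! => answer = 2

2


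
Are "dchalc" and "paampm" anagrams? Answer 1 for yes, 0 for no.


Strings: "dchalc", "paampm"
Sorted first:  accdhl
Sorted second: aammpp
Differ at position 1: 'c' vs 'a' => not anagrams

0
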